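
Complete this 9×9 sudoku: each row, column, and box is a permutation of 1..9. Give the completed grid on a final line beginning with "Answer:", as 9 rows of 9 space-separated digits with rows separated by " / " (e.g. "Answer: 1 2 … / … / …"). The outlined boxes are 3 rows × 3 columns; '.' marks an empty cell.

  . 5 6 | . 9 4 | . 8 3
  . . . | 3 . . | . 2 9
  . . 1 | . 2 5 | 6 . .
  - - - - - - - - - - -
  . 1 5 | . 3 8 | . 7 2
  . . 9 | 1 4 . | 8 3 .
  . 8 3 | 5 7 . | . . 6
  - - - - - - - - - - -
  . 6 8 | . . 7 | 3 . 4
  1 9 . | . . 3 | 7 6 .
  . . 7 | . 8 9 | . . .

Step 1. [r2c3∈{4}] r2c3 has the single candidate 4 ⇒ r2c3=4.
Step 2. [r9c7∈{1,2,5}] 2 has one home in col 7: r9c7. So r9c7=2.
Step 3. [r2c2∈{7}] r2c2 has the single candidate 7. So r2c2=7.
Step 4. [r1c1∈{2}] r1c1's peers cover all but 2. So r1c1=2.
Step 5. [r6c1∈{4}] r6c1 is down to just 4, so r6c1=4.
Step 6. [r9c9∈{1,5}] in col 9, 1 fits only at r9c9. So r9c9=1.
Step 7. [r2c6∈{1,6}] col 6 places 1 nowhere but r2c6, so r2c6=1.
Step 8. [r9c8∈{5}] r9c8 has the single candidate 5, so r9c8=5.
Step 9. [r5c6∈{2,6}] r5c6 is the only open cell in col 6 admitting 6 ⇒ r5c6=6.
Step 10. [r9c2∈{3,4}] r9c2 is the only open cell in col 2 admitting 4. So r9c2=4.
Step 11. [r3c4∈{7,8}] 8 has one home in col 4: r3c4 ⇒ r3c4=8.
Step 12. [r6c8∈{1,9}] across col 8, 1 lands solely at r6c8 ⇒ r6c8=1.
Step 13. [r4c7∈{4,9}] across row 4, 4 lands solely at r4c7 ⇒ r4c7=4.
Step 14. [r8c3∈{2}] only 2 remains possible at r8c3. So r8c3=2.
Step 15. [r3c1∈{3,9}] 9 has one home in row 3: r3c1 ⇒ r3c1=9.
Step 16. [r7c5∈{1,5}] 1 has one home in row 7: r7c5 ⇒ r7c5=1.
Step 17. [r4c4∈{9}] only 9 remains possible at r4c4. So r4c4=9.
Step 18. [r9c1∈{3}] r9c1 has the single candidate 3, so r9c1=3.
Step 19. [r1c4∈{7}] nothing but 7 survives at r1c4 ⇒ r1c4=7.
Step 20. [r6c6∈{2}] nothing but 2 survives at r6c6. So r6c6=2.
Step 21. [r1c7∈{1}] only 1 remains possible at r1c7. So r1c7=1.
Step 22. [r2c1∈{8}] r2c1 is down to just 8. So r2c1=8.
Step 23. [r7c4∈{2}] r7c4 has the single candidate 2, so r7c4=2.
Step 24. [r8c4∈{4}] nothing but 4 survives at r8c4. So r8c4=4.
Step 25. [r3c2∈{3}] r3c2 has the single candidate 3. So r3c2=3.
Step 26. [r8c9∈{8}] r8c9 has the single candidate 8, so r8c9=8.
Step 27. [r7c8∈{9}] r7c8's peers cover all but 9, so r7c8=9.
Step 28. [r5c2∈{2}] r5c2 has the single candidate 2. So r5c2=2.
Step 29. [r5c9∈{5}] r5c9 has the single candidate 5. So r5c9=5.
Step 30. [r9c4∈{6}] r9c4's peers cover all but 6. So r9c4=6.
Step 31. [r6c7∈{9}] only 9 remains possible at r6c7, so r6c7=9.
Step 32. [r5c1∈{7}] r5c1 has the single candidate 7. So r5c1=7.
Step 33. [r4c1∈{6}] r4c1's peers cover all but 6. So r4c1=6.
Step 34. [r7c1∈{5}] nothing but 5 survives at r7c1. So r7c1=5.
Step 35. [r3c8∈{4}] only 4 remains possible at r3c8. So r3c8=4.
Step 36. [r2c5∈{6}] r2c5 is down to just 6, so r2c5=6.
Step 37. [r8c5∈{5}] r8c5's peers cover all but 5, so r8c5=5.
Step 38. [r3c9∈{7}] r3c9 is down to just 7. So r3c9=7.
Step 39. [r2c7∈{5}] r2c7 has the single candidate 5, so r2c7=5.

Answer: 2 5 6 7 9 4 1 8 3 / 8 7 4 3 6 1 5 2 9 / 9 3 1 8 2 5 6 4 7 / 6 1 5 9 3 8 4 7 2 / 7 2 9 1 4 6 8 3 5 / 4 8 3 5 7 2 9 1 6 / 5 6 8 2 1 7 3 9 4 / 1 9 2 4 5 3 7 6 8 / 3 4 7 6 8 9 2 5 1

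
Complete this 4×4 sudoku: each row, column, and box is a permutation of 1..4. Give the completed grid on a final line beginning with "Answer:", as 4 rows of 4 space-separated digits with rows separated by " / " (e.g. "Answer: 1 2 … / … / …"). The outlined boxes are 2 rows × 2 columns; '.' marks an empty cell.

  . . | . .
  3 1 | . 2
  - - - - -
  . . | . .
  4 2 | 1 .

Step 1. [r2c3∈{4}] r2c3 is down to just 4 ⇒ r2c3=4.
Step 2. [r4c4∈{3}] r4c4 is down to just 3, so r4c4=3.
Step 3. [r1c3∈{3}] r1c3 has the single candidate 3 ⇒ r1c3=3.
Step 4. [r3c1∈{1}] r3c1 has the single candidate 1, so r3c1=1.
Step 5. [r3c2∈{3}] nothing but 3 survives at r3c2. So r3c2=3.
Step 6. [r3c4∈{4}] r3c4's peers cover all but 4 ⇒ r3c4=4.
Step 7. [r1c1∈{2}] r1c1 has the single candidate 2, so r1c1=2.
Step 8. [r3c3∈{2}] r3c3 is down to just 2, so r3c3=2.
Step 9. [r1c2∈{4}] r1c2 is down to just 4 ⇒ r1c2=4.
Step 10. [r1c4∈{1}] r1c4's peers cover all but 1, so r1c4=1.

Answer: 2 4 3 1 / 3 1 4 2 / 1 3 2 4 / 4 2 1 3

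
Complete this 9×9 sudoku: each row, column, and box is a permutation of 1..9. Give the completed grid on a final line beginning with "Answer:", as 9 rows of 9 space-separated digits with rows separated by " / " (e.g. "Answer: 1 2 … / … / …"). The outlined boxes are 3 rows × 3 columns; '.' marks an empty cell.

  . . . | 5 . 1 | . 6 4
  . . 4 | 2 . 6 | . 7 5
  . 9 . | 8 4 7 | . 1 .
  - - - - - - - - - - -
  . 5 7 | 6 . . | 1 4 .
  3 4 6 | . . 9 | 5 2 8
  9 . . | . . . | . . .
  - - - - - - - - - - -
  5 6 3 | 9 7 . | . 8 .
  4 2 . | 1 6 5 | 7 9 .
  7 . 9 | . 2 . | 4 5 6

Step 1. [r6c8∈{3}] r6c8 is down to just 3, so r6c8=3.
Step 2. [r9c6∈{3,8}] across box 8, 8 lands solely at r9c6. So r9c6=8.
Step 3. [r6c3∈{1,2,8}] across col 3, 1 lands solely at r6c3, so r6c3=1.
Step 4. [r6c2∈{8}] r6c2 is down to just 8 ⇒ r6c2=8.
Step 5. [r7c7∈{2}] nothing but 2 survives at r7c7, so r7c7=2.
Step 6. [r3c7∈{3}] nothing but 3 survives at r3c7 ⇒ r3c7=3.
Step 7. [r4c1∈{2}] only 2 remains possible at r4c1. So r4c1=2.
Step 8. [r1c1∈{8}] nothing but 8 survives at r1c1 ⇒ r1c1=8.
Step 9. [r1c7∈{9}] only 9 remains possible at r1c7, so r1c7=9.
Step 10. [r1c5∈{3}] r1c5 is down to just 3. So r1c5=3.
Step 11. [r6c4∈{4,7}] r6c4 is the only open cell in col 4 admitting 4, so r6c4=4.
Step 12. [r2c2∈{1,3}] row 2 places 3 nowhere but r2c2, so r2c2=3.
Step 13. [r1c3∈{2}] r1c3 has the single candidate 2 ⇒ r1c3=2.
Step 14. [r6c5∈{5}] r6c5's peers cover all but 5, so r6c5=5.
Step 15. [r6c9∈{7}] nothing but 7 survives at r6c9 ⇒ r6c9=7.
Step 16. [r4c5∈{8}] r4c5 has the single candidate 8 ⇒ r4c5=8.
Step 17. [r7c9∈{1}] r7c9 has the single candidate 1, so r7c9=1.
Step 18. [r4c6∈{3}] only 3 remains possible at r4c6. So r4c6=3.
Step 19. [r5c5∈{1}] nothing but 1 survives at r5c5. So r5c5=1.
Step 20. [r2c7∈{8}] r2c7's peers cover all but 8, so r2c7=8.
Step 21. [r4c9∈{9}] r4c9 is down to just 9. So r4c9=9.
Step 22. [r2c5∈{9}] nothing but 9 survives at r2c5 ⇒ r2c5=9.
Step 23. [r5c4∈{7}] r5c4 is down to just 7 ⇒ r5c4=7.
Step 24. [r3c9∈{2}] only 2 remains possible at r3c9, so r3c9=2.
Step 25. [r1c2∈{7}] nothing but 7 survives at r1c2, so r1c2=7.
Step 26. [r8c3∈{8}] r8c3's peers cover all but 8, so r8c3=8.
Step 27. [r2c1∈{1}] r2c1 is down to just 1. So r2c1=1.
Step 28. [r8c9∈{3}] nothing but 3 survives at r8c9, so r8c9=3.
Step 29. [r7c6∈{4}] only 4 remains possible at r7c6 ⇒ r7c6=4.
Step 30. [r9c2∈{1}] nothing but 1 survives at r9c2, so r9c2=1.
Step 31. [r6c7∈{6}] r6c7 is down to just 6, so r6c7=6.
Step 32. [r6c6∈{2}] r6c6's peers cover all but 2. So r6c6=2.
Step 33. [r3c3∈{5}] only 5 remains possible at r3c3, so r3c3=5.
Step 34. [r3c1∈{6}] r3c1 has the single candidate 6. So r3c1=6.
Step 35. [r9c4∈{3}] only 3 remains possible at r9c4. So r9c4=3.

Answer: 8 7 2 5 3 1 9 6 4 / 1 3 4 2 9 6 8 7 5 / 6 9 5 8 4 7 3 1 2 / 2 5 7 6 8 3 1 4 9 / 3 4 6 7 1 9 5 2 8 / 9 8 1 4 5 2 6 3 7 / 5 6 3 9 7 4 2 8 1 / 4 2 8 1 6 5 7 9 3 / 7 1 9 3 2 8 4 5 6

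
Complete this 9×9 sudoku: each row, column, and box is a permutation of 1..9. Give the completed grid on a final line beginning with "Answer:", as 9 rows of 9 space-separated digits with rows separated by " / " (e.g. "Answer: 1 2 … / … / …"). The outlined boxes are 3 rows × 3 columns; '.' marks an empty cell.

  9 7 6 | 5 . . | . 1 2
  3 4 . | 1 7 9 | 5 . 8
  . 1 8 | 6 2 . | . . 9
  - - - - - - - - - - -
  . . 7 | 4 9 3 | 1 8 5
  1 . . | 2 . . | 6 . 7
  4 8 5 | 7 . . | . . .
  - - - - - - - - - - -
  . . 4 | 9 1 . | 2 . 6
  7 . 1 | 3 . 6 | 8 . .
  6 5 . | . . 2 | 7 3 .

Step 1. [r8c8∈{4,5,9}] in box 9, 9 fits only at r8c8 ⇒ r8c8=9.
Step 2. [r3c6∈{4}] r3c6 has the single candidate 4. So r3c6=4.
Step 3. [r1c6∈{8}] only 8 remains possible at r1c6 ⇒ r1c6=8.
Step 4. [r8c5∈{4,5}] r8c5 is the only open cell in row 8 admitting 5. So r8c5=5.
Step 5. [r5c2∈{3,9}] 9 has one home in col 2: r5c2, so r5c2=9.
Step 6. [r9c5∈{4,8}] col 5 places 4 nowhere but r9c5, so r9c5=4.
Step 7. [r3c7∈{3}] r3c7 has the single candidate 3. So r3c7=3.
Step 8. [r4c2∈{2,6}] in row 4, 6 fits only at r4c2, so r4c2=6.
Step 9. [r5c5∈{8}] r5c5 has the single candidate 8 ⇒ r5c5=8.
Step 10. [r3c8∈{7}] r3c8 has the single candidate 7. So r3c8=7.
Step 11. [r7c1∈{8}] nothing but 8 survives at r7c1 ⇒ r7c1=8.
Step 12. [r7c2∈{3}] r7c2 has the single candidate 3, so r7c2=3.
Step 13. [r9c4∈{8}] only 8 remains possible at r9c4, so r9c4=8.
Step 14. [r5c8∈{4}] nothing but 4 survives at r5c8, so r5c8=4.
Step 15. [r6c5∈{6}] r6c5's peers cover all but 6 ⇒ r6c5=6.
Step 16. [r1c5∈{3}] nothing but 3 survives at r1c5. So r1c5=3.
Step 17. [r7c6∈{7}] r7c6 has the single candidate 7 ⇒ r7c6=7.
Step 18. [r1c7∈{4}] only 4 remains possible at r1c7 ⇒ r1c7=4.
Step 19. [r5c6∈{5}] r5c6 is down to just 5. So r5c6=5.
Step 20. [r6c8∈{2}] only 2 remains possible at r6c8. So r6c8=2.
Step 21. [r2c3∈{2}] only 2 remains possible at r2c3. So r2c3=2.
Step 22. [r6c7∈{9}] nothing but 9 survives at r6c7. So r6c7=9.
Step 23. [r5c3∈{3}] nothing but 3 survives at r5c3 ⇒ r5c3=3.
Step 24. [r8c2∈{2}] r8c2 has the single candidate 2, so r8c2=2.
Step 25. [r6c9∈{3}] r6c9 is down to just 3 ⇒ r6c9=3.
Step 26. [r7c8∈{5}] nothing but 5 survives at r7c8, so r7c8=5.
Step 27. [r2c8∈{6}] r2c8 has the single candidate 6, so r2c8=6.
Step 28. [r9c9∈{1}] r9c9's peers cover all but 1. So r9c9=1.
Step 29. [r9c3∈{9}] nothing but 9 survives at r9c3. So r9c3=9.
Step 30. [r8c9∈{4}] nothing but 4 survives at r8c9. So r8c9=4.
Step 31. [r4c1∈{2}] r4c1's peers cover all but 2 ⇒ r4c1=2.
Step 32. [r3c1∈{5}] only 5 remains possible at r3c1. So r3c1=5.
Step 33. [r6c6∈{1}] only 1 remains possible at r6c6, so r6c6=1.

Answer: 9 7 6 5 3 8 4 1 2 / 3 4 2 1 7 9 5 6 8 / 5 1 8 6 2 4 3 7 9 / 2 6 7 4 9 3 1 8 5 / 1 9 3 2 8 5 6 4 7 / 4 8 5 7 6 1 9 2 3 / 8 3 4 9 1 7 2 5 6 / 7 2 1 3 5 6 8 9 4 / 6 5 9 8 4 2 7 3 1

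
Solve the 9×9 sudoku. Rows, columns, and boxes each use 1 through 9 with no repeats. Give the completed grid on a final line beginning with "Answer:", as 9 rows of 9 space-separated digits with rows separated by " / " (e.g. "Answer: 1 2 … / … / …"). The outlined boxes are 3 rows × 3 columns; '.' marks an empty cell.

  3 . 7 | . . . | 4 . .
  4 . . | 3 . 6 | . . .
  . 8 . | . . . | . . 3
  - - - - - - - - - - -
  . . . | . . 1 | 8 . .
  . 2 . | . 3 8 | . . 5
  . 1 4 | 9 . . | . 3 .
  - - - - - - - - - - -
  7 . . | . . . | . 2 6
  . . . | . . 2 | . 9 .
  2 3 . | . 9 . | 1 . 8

Step 1. [r4c2∈{5,6,7,9}] in col 2, 7 fits only at r4c2 ⇒ r4c2=7.
Step 2. [r5c8∈{1,4,6,7}] across row 5, 1 lands solely at r5c8, so r5c8=1.
Step 3. [r5c4∈{4,6,7}] 4 has one home in row 5: r5c4. So r5c4=4.
Step 4. [r5c7∈{6,7,9}] in row 5, 7 fits only at r5c7 ⇒ r5c7=7.
Step 5. [r4c9∈{2,4,9}] 9 has one home in box 6: r4c9. So r4c9=9.
Step 6. [r6c9∈{2}] nothing but 2 survives at r6c9, so r6c9=2.
Step 7. [r8c9∈{4,7}] in col 9, 4 fits only at r8c9. So r8c9=4.
Step 8. [r9c8∈{5,7}] box 9 places 7 nowhere but r9c8 ⇒ r9c8=7.
Step 9. [r7c2∈{4,5,9}] 4 has one home in col 2: r7c2 ⇒ r7c2=4.
Step 10. [r7c3∈{1,5,8,9}] across row 7, 9 lands solely at r7c3. So r7c3=9.
Step 11. [r5c3∈{6}] r5c3 is down to just 6 ⇒ r5c3=6.
Step 12. [r9c3∈{5}] only 5 remains possible at r9c3 ⇒ r9c3=5.
Step 13. [r3c5∈{1,2,4,5,7}] across col 5, 4 lands solely at r3c5. So r3c5=4.
Step 14. [r4c1∈{5}] r4c1's peers cover all but 5 ⇒ r4c1=5.
Step 15. [r8c3∈{1,8}] col 3 places 8 nowhere but r8c3 ⇒ r8c3=8.
Step 16. [r8c1∈{1,6}] in box 7, 1 fits only at r8c1. So r8c1=1.
Step 17. [r3c1∈{6,9}] col 1 places 6 nowhere but r3c1 ⇒ r3c1=6.
Step 18. [r3c8∈{5}] r3c8 has the single candidate 5, so r3c8=5.
Step 19. [r9c4∈{6}] only 6 remains possible at r9c4. So r9c4=6.
Step 20. [r4c4∈{2}] r4c4 has the single candidate 2 ⇒ r4c4=2.
Step 21. [r1c5∈{1,2,5,8}] 2 has one home in row 1: r1c5 ⇒ r1c5=2.
Step 22. [r6c7∈{6}] r6c7 has the single candidate 6. So r6c7=6.
Step 23. [r2c8∈{8}] r2c8 is down to just 8. So r2c8=8.
Step 24. [r1c4∈{1,5,8}] r1c4 is the only open cell in row 1 admitting 8, so r1c4=8.
Step 25. [r8c7∈{3,5}] 3 has one home in row 8: r8c7. So r8c7=3.
Step 26. [r7c7∈{5}] only 5 remains possible at r7c7, so r7c7=5.
Step 27. [r8c4∈{5,7}] across col 4, 5 lands solely at r8c4 ⇒ r8c4=5.
Step 28. [r3c4∈{1,7}] col 4 places 7 nowhere but r3c4 ⇒ r3c4=7.
Step 29. [r2c5∈{1,5}] in box 2, 1 fits only at r2c5 ⇒ r2c5=1.
Step 30. [r1c6∈{5,9}] r1c6 is the only open cell in box 2 admitting 5 ⇒ r1c6=5.
Step 31. [r2c3∈{2}] r2c3's peers cover all but 2, so r2c3=2.
Step 32. [r2c7∈{9}] only 9 remains possible at r2c7 ⇒ r2c7=9.
Step 33. [r8c5∈{7}] r8c5 is down to just 7. So r8c5=7.
Step 34. [r1c2∈{9}] r1c2 has the single candidate 9. So r1c2=9.
Step 35. [r7c6∈{3}] nothing but 3 survives at r7c6 ⇒ r7c6=3.
Step 36. [r6c6∈{7}] nothing but 7 survives at r6c6. So r6c6=7.
Step 37. [r3c3∈{1}] only 1 remains possible at r3c3 ⇒ r3c3=1.
Step 38. [r3c6∈{9}] only 9 remains possible at r3c6, so r3c6=9.
Step 39. [r1c9∈{1}] nothing but 1 survives at r1c9 ⇒ r1c9=1.
Step 40. [r6c5∈{5}] r6c5 is down to just 5. So r6c5=5.
Step 41. [r4c8∈{4}] r4c8 is down to just 4. So r4c8=4.
Step 42. [r4c3∈{3}] r4c3 is down to just 3 ⇒ r4c3=3.
Step 43. [r3c7∈{2}] nothing but 2 survives at r3c7. So r3c7=2.
Step 44. [r2c2∈{5}] r2c2 has the single candidate 5, so r2c2=5.
Step 45. [r2c9∈{7}] nothing but 7 survives at r2c9, so r2c9=7.
Step 46. [r7c4∈{1}] r7c4 is down to just 1 ⇒ r7c4=1.
Step 47. [r6c1∈{8}] nothing but 8 survives at r6c1 ⇒ r6c1=8.
Step 48. [r8c2∈{6}] r8c2 has the single candidate 6. So r8c2=6.
Step 49. [r5c1∈{9}] r5c1's peers cover all but 9 ⇒ r5c1=9.
Step 50. [r4c5∈{6}] r4c5 is down to just 6. So r4c5=6.
Step 51. [r9c6∈{4}] only 4 remains possible at r9c6 ⇒ r9c6=4.
Step 52. [r7c5∈{8}] r7c5 is down to just 8 ⇒ r7c5=8.
Step 53. [r1c8∈{6}] r1c8 has the single candidate 6. So r1c8=6.

Answer: 3 9 7 8 2 5 4 6 1 / 4 5 2 3 1 6 9 8 7 / 6 8 1 7 4 9 2 5 3 / 5 7 3 2 6 1 8 4 9 / 9 2 6 4 3 8 7 1 5 / 8 1 4 9 5 7 6 3 2 / 7 4 9 1 8 3 5 2 6 / 1 6 8 5 7 2 3 9 4 / 2 3 5 6 9 4 1 7 8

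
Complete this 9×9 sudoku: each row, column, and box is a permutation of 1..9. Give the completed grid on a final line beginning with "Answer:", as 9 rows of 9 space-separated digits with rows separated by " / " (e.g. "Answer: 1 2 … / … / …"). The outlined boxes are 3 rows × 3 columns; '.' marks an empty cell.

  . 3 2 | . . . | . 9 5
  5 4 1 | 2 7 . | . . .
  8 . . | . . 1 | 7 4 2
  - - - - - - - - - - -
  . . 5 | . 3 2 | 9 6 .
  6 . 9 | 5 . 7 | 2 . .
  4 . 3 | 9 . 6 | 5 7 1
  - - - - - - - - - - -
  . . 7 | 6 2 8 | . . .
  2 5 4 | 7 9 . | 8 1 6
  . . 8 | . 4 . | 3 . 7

Step 1. [r6c5∈{8}] r6c5 is down to just 8, so r6c5=8.
Step 2. [r5c9∈{3,4,8}] across row 5, 4 lands solely at r5c9. So r5c9=4.
Step 3. [r4c2∈{1,7,8}] r4c2 is the only open cell in col 2 admitting 7, so r4c2=7.
Step 4. [r4c1∈{1}] r4c1's peers cover all but 1 ⇒ r4c1=1.
Step 5. [r9c2∈{1,6,9}] r9c2 is the only open cell in row 9 admitting 6, so r9c2=6.
Step 6. [r2c9∈{3,8}] in col 9, 3 fits only at r2c9. So r2c9=3.
Step 7. [r9c1∈{9}] r9c1 is down to just 9 ⇒ r9c1=9.
Step 8. [r1c5∈{6}] r1c5's peers cover all but 6, so r1c5=6.
Step 9. [r2c8∈{8}] r2c8 has the single candidate 8 ⇒ r2c8=8.
Step 10. [r7c8∈{5}] r7c8 is down to just 5. So r7c8=5.
Step 11. [r4c4∈{4}] r4c4 has the single candidate 4. So r4c4=4.
Step 12. [r3c3∈{6}] r3c3's peers cover all but 6 ⇒ r3c3=6.
Step 13. [r1c4∈{8}] r1c4 has the single candidate 8, so r1c4=8.
Step 14. [r1c6∈{4}] r1c6 is down to just 4. So r1c6=4.
Step 15. [r2c7∈{6}] nothing but 6 survives at r2c7, so r2c7=6.
Step 16. [r1c7∈{1}] r1c7 has the single candidate 1, so r1c7=1.
Step 17. [r7c2∈{1}] r7c2 has the single candidate 1, so r7c2=1.
Step 18. [r6c2∈{2}] r6c2's peers cover all but 2. So r6c2=2.
Step 19. [r8c6∈{3}] nothing but 3 survives at r8c6 ⇒ r8c6=3.
Step 20. [r7c7∈{4}] r7c7 has the single candidate 4, so r7c7=4.
Step 21. [r3c4∈{3}] r3c4's peers cover all but 3, so r3c4=3.
Step 22. [r4c9∈{8}] r4c9's peers cover all but 8 ⇒ r4c9=8.
Step 23. [r9c8∈{2}] nothing but 2 survives at r9c8. So r9c8=2.
Step 24. [r5c8∈{3}] only 3 remains possible at r5c8. So r5c8=3.
Step 25. [r3c2∈{9}] nothing but 9 survives at r3c2, so r3c2=9.
Step 26. [r1c1∈{7}] r1c1 has the single candidate 7 ⇒ r1c1=7.
Step 27. [r2c6∈{9}] r2c6 is down to just 9 ⇒ r2c6=9.
Step 28. [r7c1∈{3}] only 3 remains possible at r7c1. So r7c1=3.
Step 29. [r5c5∈{1}] only 1 remains possible at r5c5. So r5c5=1.
Step 30. [r9c4∈{1}] nothing but 1 survives at r9c4, so r9c4=1.
Step 31. [r5c2∈{8}] nothing but 8 survives at r5c2, so r5c2=8.
Step 32. [r7c9∈{9}] r7c9's peers cover all but 9, so r7c9=9.
Step 33. [r9c6∈{5}] r9c6's peers cover all but 5. So r9c6=5.
Step 34. [r3c5∈{5}] r3c5's peers cover all but 5, so r3c5=5.

Answer: 7 3 2 8 6 4 1 9 5 / 5 4 1 2 7 9 6 8 3 / 8 9 6 3 5 1 7 4 2 / 1 7 5 4 3 2 9 6 8 / 6 8 9 5 1 7 2 3 4 / 4 2 3 9 8 6 5 7 1 / 3 1 7 6 2 8 4 5 9 / 2 5 4 7 9 3 8 1 6 / 9 6 8 1 4 5 3 2 7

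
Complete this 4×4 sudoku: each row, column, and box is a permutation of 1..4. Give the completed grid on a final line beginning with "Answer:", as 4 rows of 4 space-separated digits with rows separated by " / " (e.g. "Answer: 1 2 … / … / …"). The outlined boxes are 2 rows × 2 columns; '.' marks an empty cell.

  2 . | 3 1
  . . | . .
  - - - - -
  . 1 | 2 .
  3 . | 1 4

Step 1. [r1c2∈{4}] r1c2 has the single candidate 4, so r1c2=4.
Step 2. [r2c4∈{2}] r2c4 has the single candidate 2, so r2c4=2.
Step 3. [r4c2∈{2}] r4c2's peers cover all but 2. So r4c2=2.
Step 4. [r3c1∈{4}] only 4 remains possible at r3c1. So r3c1=4.
Step 5. [r2c1∈{1}] only 1 remains possible at r2c1. So r2c1=1.
Step 6. [r2c2∈{3}] r2c2's peers cover all but 3 ⇒ r2c2=3.
Step 7. [r3c4∈{3}] r3c4's peers cover all but 3, so r3c4=3.
Step 8. [r2c3∈{4}] r2c3 is down to just 4 ⇒ r2c3=4.

Answer: 2 4 3 1 / 1 3 4 2 / 4 1 2 3 / 3 2 1 4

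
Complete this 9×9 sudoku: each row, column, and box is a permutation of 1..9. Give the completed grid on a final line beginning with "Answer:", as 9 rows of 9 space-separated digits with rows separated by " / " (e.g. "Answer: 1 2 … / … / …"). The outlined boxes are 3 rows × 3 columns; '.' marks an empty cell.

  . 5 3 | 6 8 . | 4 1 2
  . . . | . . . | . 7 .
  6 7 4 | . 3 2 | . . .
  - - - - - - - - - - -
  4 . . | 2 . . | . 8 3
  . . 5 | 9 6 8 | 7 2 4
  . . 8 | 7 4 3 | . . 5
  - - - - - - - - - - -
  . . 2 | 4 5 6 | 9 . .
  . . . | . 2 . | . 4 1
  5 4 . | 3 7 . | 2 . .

Step 1. [r2c5∈{1,9}] col 5 places 9 nowhere but r2c5 ⇒ r2c5=9.
Step 2. [r2c3∈{1}] only 1 remains possible at r2c3 ⇒ r2c3=1.
Step 3. [r9c9∈{6,8}] r9c9 is the only open cell in row 9 admitting 8. So r9c9=8.
Step 4. [r3c8∈{5,9}] across col 8, 5 lands solely at r3c8 ⇒ r3c8=5.
Step 5. [r8c6∈{9}] r8c6 is down to just 9 ⇒ r8c6=9.
Step 6. [r9c8∈{6}] only 6 remains possible at r9c8, so r9c8=6.
Step 7. [r4c3∈{6,7,9}] r4c3 is the only open cell in row 4 admitting 7. So r4c3=7.
Step 8. [r4c2∈{1,6,9}] 9 has one home in row 4: r4c2. So r4c2=9.
Step 9. [r6c2∈{1,2,6}] 6 has one home in box 4: r6c2 ⇒ r6c2=6.
Step 10. [r7c8∈{3}] r7c8 is down to just 3 ⇒ r7c8=3.
Step 11. [r8c1∈{3,7,8}] across row 8, 7 lands solely at r8c1 ⇒ r8c1=7.
Step 12. [r2c7∈{3,6,8}] 3 has one home in row 2: r2c7, so r2c7=3.
Step 13. [r5c1∈{1,3}] 3 has one home in col 1: r5c1. So r5c1=3.
Step 14. [r4c5∈{1}] r4c5 is down to just 1. So r4c5=1.
Step 15. [r6c1∈{1,2}] in row 6, 2 fits only at r6c1 ⇒ r6c1=2.
Step 16. [r2c1∈{8}] r2c1 has the single candidate 8. So r2c1=8.
Step 17. [r7c2∈{1,8}] 8 has one home in row 7: r7c2 ⇒ r7c2=8.
Step 18. [r4c6∈{5}] nothing but 5 survives at r4c6, so r4c6=5.
Step 19. [r5c2∈{1}] nothing but 1 survives at r5c2, so r5c2=1.
Step 20. [r2c9∈{6}] r2c9's peers cover all but 6. So r2c9=6.
Step 21. [r8c2∈{3}] nothing but 3 survives at r8c2 ⇒ r8c2=3.
Step 22. [r3c4∈{1}] r3c4's peers cover all but 1, so r3c4=1.
Step 23. [r9c6∈{1}] r9c6 is down to just 1 ⇒ r9c6=1.
Step 24. [r4c7∈{6}] nothing but 6 survives at r4c7. So r4c7=6.
Step 25. [r2c6∈{4}] r2c6 has the single candidate 4. So r2c6=4.
Step 26. [r6c7∈{1}] r6c7 has the single candidate 1 ⇒ r6c7=1.
Step 27. [r2c2∈{2}] r2c2 is down to just 2. So r2c2=2.
Step 28. [r8c4∈{8}] r8c4 is down to just 8 ⇒ r8c4=8.
Step 29. [r3c9∈{9}] only 9 remains possible at r3c9, so r3c9=9.
Step 30. [r1c1∈{9}] r1c1's peers cover all but 9 ⇒ r1c1=9.
Step 31. [r7c9∈{7}] only 7 remains possible at r7c9. So r7c9=7.
Step 32. [r7c1∈{1}] r7c1 is down to just 1, so r7c1=1.
Step 33. [r6c8∈{9}] r6c8 is down to just 9, so r6c8=9.
Step 34. [r3c7∈{8}] r3c7's peers cover all but 8. So r3c7=8.
Step 35. [r9c3∈{9}] nothing but 9 survives at r9c3 ⇒ r9c3=9.
Step 36. [r8c7∈{5}] nothing but 5 survives at r8c7 ⇒ r8c7=5.
Step 37. [r8c3∈{6}] r8c3 is down to just 6 ⇒ r8c3=6.
Step 38. [r2c4∈{5}] only 5 remains possible at r2c4. So r2c4=5.
Step 39. [r1c6∈{7}] r1c6 has the single candidate 7, so r1c6=7.

Answer: 9 5 3 6 8 7 4 1 2 / 8 2 1 5 9 4 3 7 6 / 6 7 4 1 3 2 8 5 9 / 4 9 7 2 1 5 6 8 3 / 3 1 5 9 6 8 7 2 4 / 2 6 8 7 4 3 1 9 5 / 1 8 2 4 5 6 9 3 7 / 7 3 6 8 2 9 5 4 1 / 5 4 9 3 7 1 2 6 8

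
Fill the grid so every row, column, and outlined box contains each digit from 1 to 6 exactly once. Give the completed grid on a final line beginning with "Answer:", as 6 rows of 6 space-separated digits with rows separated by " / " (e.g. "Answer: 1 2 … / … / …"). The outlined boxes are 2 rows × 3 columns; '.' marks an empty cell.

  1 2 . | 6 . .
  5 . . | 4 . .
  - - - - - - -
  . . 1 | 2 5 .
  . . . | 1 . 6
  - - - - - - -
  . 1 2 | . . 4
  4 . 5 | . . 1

Step 1. [r1c5∈{3}] r1c5 is down to just 3. So r1c5=3.
Step 2. [r3c2∈{3,4,6}] across row 3, 4 lands solely at r3c2. So r3c2=4.
Step 3. [r4c3∈{3}] nothing but 3 survives at r4c3, so r4c3=3.
Step 4. [r5c1∈{3,6}] 3 has one home in col 1: r5c1. So r5c1=3.
Step 5. [r6c5∈{2,6}] row 6 places 2 nowhere but r6c5, so r6c5=2.
Step 6. [r2c2∈{3,6}] in row 2, 3 fits only at r2c2, so r2c2=3.
Step 7. [r3c1∈{6}] nothing but 6 survives at r3c1, so r3c1=6.
Step 8. [r4c2∈{5}] only 5 remains possible at r4c2 ⇒ r4c2=5.
Step 9. [r2c6∈{2}] nothing but 2 survives at r2c6, so r2c6=2.
Step 10. [r4c5∈{4}] nothing but 4 survives at r4c5 ⇒ r4c5=4.
Step 11. [r5c4∈{5}] r5c4 has the single candidate 5. So r5c4=5.
Step 12. [r1c3∈{4}] r1c3 has the single candidate 4. So r1c3=4.
Step 13. [r4c1∈{2}] r4c1's peers cover all but 2 ⇒ r4c1=2.
Step 14. [r1c6∈{5}] nothing but 5 survives at r1c6, so r1c6=5.
Step 15. [r2c3∈{6}] r2c3's peers cover all but 6. So r2c3=6.
Step 16. [r6c4∈{3}] only 3 remains possible at r6c4. So r6c4=3.
Step 17. [r6c2∈{6}] only 6 remains possible at r6c2 ⇒ r6c2=6.
Step 18. [r5c5∈{6}] r5c5 is down to just 6, so r5c5=6.
Step 19. [r2c5∈{1}] r2c5 has the single candidate 1. So r2c5=1.
Step 20. [r3c6∈{3}] nothing but 3 survives at r3c6, so r3c6=3.

Answer: 1 2 4 6 3 5 / 5 3 6 4 1 2 / 6 4 1 2 5 3 / 2 5 3 1 4 6 / 3 1 2 5 6 4 / 4 6 5 3 2 1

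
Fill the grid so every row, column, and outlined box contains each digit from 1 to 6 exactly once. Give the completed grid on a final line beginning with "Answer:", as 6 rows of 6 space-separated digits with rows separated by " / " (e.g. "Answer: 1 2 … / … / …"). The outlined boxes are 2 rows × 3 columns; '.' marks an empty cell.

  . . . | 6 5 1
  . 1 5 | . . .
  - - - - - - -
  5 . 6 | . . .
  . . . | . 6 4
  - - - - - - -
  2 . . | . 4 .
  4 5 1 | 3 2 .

Step 1. [r1c1∈{3}] r1c1 is down to just 3, so r1c1=3.
Step 2. [r3c2∈{2,3,4}] 4 has one home in row 3: r3c2. So r3c2=4.
Step 3. [r3c5∈{1,3}] col 5 places 1 nowhere but r3c5, so r3c5=1.
Step 4. [r3c4∈{2}] nothing but 2 survives at r3c4. So r3c4=2.
Step 5. [r5c3∈{3}] only 3 remains possible at r5c3. So r5c3=3.
Step 6. [r5c6∈{5,6}] r5c6 is the only open cell in col 6 admitting 5. So r5c6=5.
Step 7. [r4c3∈{2}] r4c3 is down to just 2. So r4c3=2.
Step 8. [r3c6∈{3}] r3c6 is down to just 3 ⇒ r3c6=3.
Step 9. [r1c2∈{2}] r1c2's peers cover all but 2. So r1c2=2.
Step 10. [r2c6∈{2}] nothing but 2 survives at r2c6 ⇒ r2c6=2.
Step 11. [r6c6∈{6}] only 6 remains possible at r6c6 ⇒ r6c6=6.
Step 12. [r2c5∈{3}] r2c5 has the single candidate 3, so r2c5=3.
Step 13. [r2c4∈{4}] r2c4 has the single candidate 4. So r2c4=4.
Step 14. [r5c2∈{6}] r5c2 has the single candidate 6, so r5c2=6.
Step 15. [r2c1∈{6}] nothing but 6 survives at r2c1 ⇒ r2c1=6.
Step 16. [r4c2∈{3}] r4c2's peers cover all but 3 ⇒ r4c2=3.
Step 17. [r4c4∈{5}] r4c4 is down to just 5 ⇒ r4c4=5.
Step 18. [r5c4∈{1}] r5c4 has the single candidate 1 ⇒ r5c4=1.
Step 19. [r4c1∈{1}] r4c1 has the single candidate 1, so r4c1=1.
Step 20. [r1c3∈{4}] nothing but 4 survives at r1c3. So r1c3=4.

Answer: 3 2 4 6 5 1 / 6 1 5 4 3 2 / 5 4 6 2 1 3 / 1 3 2 5 6 4 / 2 6 3 1 4 5 / 4 5 1 3 2 6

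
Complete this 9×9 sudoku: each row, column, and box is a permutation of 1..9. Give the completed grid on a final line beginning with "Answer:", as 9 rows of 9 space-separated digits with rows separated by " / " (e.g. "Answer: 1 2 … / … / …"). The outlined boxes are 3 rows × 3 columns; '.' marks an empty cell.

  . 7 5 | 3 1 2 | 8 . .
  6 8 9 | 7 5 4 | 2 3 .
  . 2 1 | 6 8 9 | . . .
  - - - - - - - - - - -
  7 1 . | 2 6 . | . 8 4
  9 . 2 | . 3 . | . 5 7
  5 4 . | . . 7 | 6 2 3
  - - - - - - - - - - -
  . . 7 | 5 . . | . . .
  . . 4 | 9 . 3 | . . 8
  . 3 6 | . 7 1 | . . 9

Step 1. [r9c8∈{4}] r9c8 has the single candidate 4 ⇒ r9c8=4.
Step 2. [r8c8∈{1,6,7}] 6 has one home in row 8: r8c8, so r8c8=6.
Step 3. [r9c4∈{8}] r9c4's peers cover all but 8. So r9c4=8.
Step 4. [r7c8∈{1}] r7c8 has the single candidate 1. So r7c8=1.
Step 5. [r3c7∈{4,5,7}] across col 7, 4 lands solely at r3c7 ⇒ r3c7=4.
Step 6. [r7c9∈{2}] r7c9's peers cover all but 2, so r7c9=2.
Step 7. [r9c7∈{5}] nothing but 5 survives at r9c7. So r9c7=5.
Step 8. [r6c4∈{1}] only 1 remains possible at r6c4. So r6c4=1.
Step 9. [r8c1∈{1,2}] across row 8, 1 lands solely at r8c1 ⇒ r8c1=1.
Step 10. [r5c6∈{8}] nothing but 8 survives at r5c6. So r5c6=8.
Step 11. [r1c9∈{6}] only 6 remains possible at r1c9, so r1c9=6.
Step 12. [r8c5∈{2}] only 2 remains possible at r8c5 ⇒ r8c5=2.
Step 13. [r6c3∈{8}] only 8 remains possible at r6c3 ⇒ r6c3=8.
Step 14. [r5c2∈{6}] nothing but 6 survives at r5c2. So r5c2=6.
Step 15. [r8c7∈{7}] r8c7 is down to just 7, so r8c7=7.
Step 16. [r5c4∈{4}] r5c4 has the single candidate 4 ⇒ r5c4=4.
Step 17. [r8c2∈{5}] nothing but 5 survives at r8c2 ⇒ r8c2=5.
Step 18. [r1c8∈{9}] r1c8's peers cover all but 9, so r1c8=9.
Step 19. [r4c3∈{3}] r4c3 is down to just 3. So r4c3=3.
Step 20. [r2c9∈{1}] r2c9 has the single candidate 1 ⇒ r2c9=1.
Step 21. [r7c6∈{6}] r7c6 has the single candidate 6. So r7c6=6.
Step 22. [r5c7∈{1}] r5c7 has the single candidate 1. So r5c7=1.
Step 23. [r7c1∈{8}] nothing but 8 survives at r7c1, so r7c1=8.
Step 24. [r3c8∈{7}] only 7 remains possible at r3c8 ⇒ r3c8=7.
Step 25. [r3c1∈{3}] only 3 remains possible at r3c1 ⇒ r3c1=3.
Step 26. [r7c7∈{3}] r7c7 has the single candidate 3. So r7c7=3.
Step 27. [r9c1∈{2}] nothing but 2 survives at r9c1 ⇒ r9c1=2.
Step 28. [r7c5∈{4}] r7c5 is down to just 4, so r7c5=4.
Step 29. [r4c6∈{5}] r4c6's peers cover all but 5. So r4c6=5.
Step 30. [r6c5∈{9}] r6c5 has the single candidate 9 ⇒ r6c5=9.
Step 31. [r3c9∈{5}] only 5 remains possible at r3c9. So r3c9=5.
Step 32. [r1c1∈{4}] r1c1 has the single candidate 4. So r1c1=4.
Step 33. [r7c2∈{9}] r7c2's peers cover all but 9, so r7c2=9.
Step 34. [r4c7∈{9}] r4c7 has the single candidate 9. So r4c7=9.

Answer: 4 7 5 3 1 2 8 9 6 / 6 8 9 7 5 4 2 3 1 / 3 2 1 6 8 9 4 7 5 / 7 1 3 2 6 5 9 8 4 / 9 6 2 4 3 8 1 5 7 / 5 4 8 1 9 7 6 2 3 / 8 9 7 5 4 6 3 1 2 / 1 5 4 9 2 3 7 6 8 / 2 3 6 8 7 1 5 4 9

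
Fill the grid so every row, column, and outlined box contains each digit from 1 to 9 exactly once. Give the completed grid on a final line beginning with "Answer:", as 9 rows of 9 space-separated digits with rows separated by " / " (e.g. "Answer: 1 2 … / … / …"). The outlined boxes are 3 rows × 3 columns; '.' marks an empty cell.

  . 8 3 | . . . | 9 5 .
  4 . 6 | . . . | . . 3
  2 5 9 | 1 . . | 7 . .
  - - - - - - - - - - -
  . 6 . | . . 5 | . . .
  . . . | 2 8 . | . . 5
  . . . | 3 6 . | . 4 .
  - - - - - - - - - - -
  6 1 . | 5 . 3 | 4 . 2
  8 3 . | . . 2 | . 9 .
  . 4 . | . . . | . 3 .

Step 1. [r7c3∈{7}] nothing but 7 survives at r7c3 ⇒ r7c3=7.
Step 2. [r9c1∈{5,9}] in box 7, 9 fits only at r9c1, so r9c1=9.
Step 3. [r2c2∈{7}] only 7 remains possible at r2c2 ⇒ r2c2=7.
Step 4. [r7c8∈{8}] r7c8 is down to just 8, so r7c8=8.
Step 5. [r3c8∈{6}] r3c8 has the single candidate 6, so r3c8=6.
Step 6. [r6c2∈{2,9}] col 2 places 2 nowhere but r6c2, so r6c2=2.
Step 7. [r1c1∈{1}] r1c1 has the single candidate 1, so r1c1=1.
Step 8. [r1c9∈{4}] nothing but 4 survives at r1c9, so r1c9=4.
Step 9. [r5c7∈{1,3,6}] in row 5, 6 fits only at r5c7. So r5c7=6.
Step 10. [r4c7∈{1,2,3,8}] col 7 places 3 nowhere but r4c7 ⇒ r4c7=3.
Step 11. [r4c1∈{7}] only 7 remains possible at r4c1 ⇒ r4c1=7.
Step 12. [r3c9∈{8}] r3c9 has the single candidate 8 ⇒ r3c9=8.
Step 13. [r4c3∈{1,4,8}] in row 4, 8 fits only at r4c3. So r4c3=8.
Step 14. [r2c7∈{1,2}] across col 7, 2 lands solely at r2c7. So r2c7=2.
Step 15. [r8c3∈{5}] r8c3 has the single candidate 5. So r8c3=5.
Step 16. [r8c7∈{1}] r8c7's peers cover all but 1 ⇒ r8c7=1.
Step 17. [r5c8∈{1,7}] 7 has one home in col 8: r5c8 ⇒ r5c8=7.
Step 18. [r6c6∈{1,7,9}] r6c6 is the only open cell in row 6 admitting 7 ⇒ r6c6=7.
Step 19. [r5c3∈{1,4}] col 3 places 4 nowhere but r5c3 ⇒ r5c3=4.
Step 20. [r5c6∈{1,9}] across row 5, 1 lands solely at r5c6, so r5c6=1.
Step 21. [r2c6∈{8,9}] in col 6, 9 fits only at r2c6. So r2c6=9.
Step 22. [r4c4∈{4,9}] 9 has one home in col 4: r4c4, so r4c4=9.
Step 23. [r8c4∈{4,6,7}] across col 4, 4 lands solely at r8c4, so r8c4=4.
Step 24. [r8c5∈{7}] r8c5 is down to just 7, so r8c5=7.
Step 25. [r4c9∈{1}] nothing but 1 survives at r4c9. So r4c9=1.
Step 26. [r9c6∈{6,8}] 8 has one home in col 6: r9c6, so r9c6=8.
Step 27. [r9c4∈{6}] r9c4 has the single candidate 6. So r9c4=6.
Step 28. [r3c5∈{3,4}] row 3 places 3 nowhere but r3c5. So r3c5=3.
Step 29. [r6c7∈{8}] only 8 remains possible at r6c7 ⇒ r6c7=8.
Step 30. [r1c5∈{2}] r1c5 is down to just 2. So r1c5=2.
Step 31. [r2c8∈{1}] only 1 remains possible at r2c8. So r2c8=1.
Step 32. [r9c7∈{5}] r9c7 has the single candidate 5. So r9c7=5.
Step 33. [r6c3∈{1}] r6c3's peers cover all but 1, so r6c3=1.
Step 34. [r6c9∈{9}] r6c9 has the single candidate 9. So r6c9=9.
Step 35. [r9c5∈{1}] r9c5's peers cover all but 1. So r9c5=1.
Step 36. [r1c4∈{7}] r1c4 has the single candidate 7, so r1c4=7.
Step 37. [r1c6∈{6}] r1c6 is down to just 6 ⇒ r1c6=6.
Step 38. [r2c5∈{5}] only 5 remains possible at r2c5. So r2c5=5.
Step 39. [r7c5∈{9}] r7c5 has the single candidate 9, so r7c5=9.
Step 40. [r6c1∈{5}] r6c1 has the single candidate 5. So r6c1=5.
Step 41. [r8c9∈{6}] only 6 remains possible at r8c9, so r8c9=6.
Step 42. [r4c5∈{4}] r4c5 is down to just 4, so r4c5=4.
Step 43. [r9c9∈{7}] r9c9 is down to just 7. So r9c9=7.
Step 44. [r5c1∈{3}] r5c1 is down to just 3, so r5c1=3.
Step 45. [r2c4∈{8}] r2c4 has the single candidate 8. So r2c4=8.
Step 46. [r5c2∈{9}] r5c2's peers cover all but 9 ⇒ r5c2=9.
Step 47. [r3c6∈{4}] r3c6 has the single candidate 4. So r3c6=4.
Step 48. [r4c8∈{2}] r4c8 is down to just 2, so r4c8=2.
Step 49. [r9c3∈{2}] r9c3 has the single candidate 2. So r9c3=2.

Answer: 1 8 3 7 2 6 9 5 4 / 4 7 6 8 5 9 2 1 3 / 2 5 9 1 3 4 7 6 8 / 7 6 8 9 4 5 3 2 1 / 3 9 4 2 8 1 6 7 5 / 5 2 1 3 6 7 8 4 9 / 6 1 7 5 9 3 4 8 2 / 8 3 5 4 7 2 1 9 6 / 9 4 2 6 1 8 5 3 7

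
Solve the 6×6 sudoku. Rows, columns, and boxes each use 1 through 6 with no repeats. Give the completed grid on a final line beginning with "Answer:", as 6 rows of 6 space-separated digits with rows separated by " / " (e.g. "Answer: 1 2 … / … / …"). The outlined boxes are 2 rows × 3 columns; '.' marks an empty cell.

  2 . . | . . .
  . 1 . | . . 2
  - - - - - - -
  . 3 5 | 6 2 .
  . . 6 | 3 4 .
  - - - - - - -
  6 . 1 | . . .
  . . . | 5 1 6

Step 1. [r2c4∈{4}] r2c4's peers cover all but 4. So r2c4=4.
Step 2. [r6c3∈{2,3,4}] in col 3, 2 fits only at r6c3, so r6c3=2.
Step 3. [r2c5∈{3,5,6}] r2c5 is the only open cell in row 2 admitting 6. So r2c5=6.
Step 4. [r1c5∈{3,5}] r1c5 is the only open cell in col 5 admitting 5 ⇒ r1c5=5.
Step 5. [r6c2∈{4}] r6c2 has the single candidate 4, so r6c2=4.
Step 6. [r3c6∈{1}] r3c6 is down to just 1 ⇒ r3c6=1.
Step 7. [r1c6∈{3}] nothing but 3 survives at r1c6 ⇒ r1c6=3.
Step 8. [r6c1∈{3}] only 3 remains possible at r6c1, so r6c1=3.
Step 9. [r5c6∈{4}] r5c6 is down to just 4, so r5c6=4.
Step 10. [r5c5∈{3}] r5c5 is down to just 3, so r5c5=3.
Step 11. [r1c2∈{6}] r1c2's peers cover all but 6, so r1c2=6.
Step 12. [r5c2∈{5}] nothing but 5 survives at r5c2 ⇒ r5c2=5.
Step 13. [r1c4∈{1}] r1c4 has the single candidate 1 ⇒ r1c4=1.
Step 14. [r2c1∈{5}] r2c1 is down to just 5. So r2c1=5.
Step 15. [r4c2∈{2}] only 2 remains possible at r4c2 ⇒ r4c2=2.
Step 16. [r5c4∈{2}] r5c4 has the single candidate 2 ⇒ r5c4=2.
Step 17. [r4c1∈{1}] only 1 remains possible at r4c1 ⇒ r4c1=1.
Step 18. [r4c6∈{5}] r4c6 has the single candidate 5 ⇒ r4c6=5.
Step 19. [r1c3∈{4}] only 4 remains possible at r1c3. So r1c3=4.
Step 20. [r3c1∈{4}] nothing but 4 survives at r3c1 ⇒ r3c1=4.
Step 21. [r2c3∈{3}] r2c3 has the single candidate 3, so r2c3=3.

Answer: 2 6 4 1 5 3 / 5 1 3 4 6 2 / 4 3 5 6 2 1 / 1 2 6 3 4 5 / 6 5 1 2 3 4 / 3 4 2 5 1 6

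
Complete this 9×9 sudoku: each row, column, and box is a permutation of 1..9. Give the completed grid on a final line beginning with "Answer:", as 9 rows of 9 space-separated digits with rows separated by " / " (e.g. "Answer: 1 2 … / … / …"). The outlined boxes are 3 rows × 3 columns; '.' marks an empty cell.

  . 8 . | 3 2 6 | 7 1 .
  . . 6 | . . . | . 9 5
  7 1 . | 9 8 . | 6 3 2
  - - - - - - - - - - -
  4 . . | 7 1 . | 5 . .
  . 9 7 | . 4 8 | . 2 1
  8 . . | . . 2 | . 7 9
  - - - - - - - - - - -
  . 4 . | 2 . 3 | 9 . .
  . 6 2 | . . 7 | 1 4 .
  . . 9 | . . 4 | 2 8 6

Step 1. [r9c5∈{5}] nothing but 5 survives at r9c5 ⇒ r9c5=5.
Step 2. [r4c3∈{3}] r4c3's peers cover all but 3, so r4c3=3.
Step 3. [r8c1∈{3,5}] in row 8, 5 fits only at r8c1. So r8c1=5.
Step 4. [r1c3∈{4,5}] 5 has one home in row 1: r1c3 ⇒ r1c3=5.
Step 5. [r9c4∈{1}] nothing but 1 survives at r9c4 ⇒ r9c4=1.
Step 6. [r5c4∈{5,6}] in row 5, 5 fits only at r5c4. So r5c4=5.
Step 7. [r6c7∈{3,4}] across row 6, 4 lands solely at r6c7, so r6c7=4.
Step 8. [r2c1∈{2,3}] 2 has one home in col 1: r2c1 ⇒ r2c1=2.
Step 9. [r7c1∈{1}] only 1 remains possible at r7c1. So r7c1=1.
Step 10. [r7c5∈{6}] r7c5 has the single candidate 6 ⇒ r7c5=6.
Step 11. [r9c2∈{3,7}] row 9 places 7 nowhere but r9c2, so r9c2=7.
Step 12. [r6c2∈{5}] r6c2 has the single candidate 5. So r6c2=5.
Step 13. [r4c6∈{9}] r4c6's peers cover all but 9, so r4c6=9.
Step 14. [r2c5∈{7}] r2c5's peers cover all but 7, so r2c5=7.
Step 15. [r5c1∈{6}] r5c1's peers cover all but 6 ⇒ r5c1=6.
Step 16. [r8c5∈{9}] r8c5's peers cover all but 9. So r8c5=9.
Step 17. [r2c4∈{4}] r2c4 is down to just 4. So r2c4=4.
Step 18. [r4c8∈{6}] r4c8 has the single candidate 6, so r4c8=6.
Step 19. [r3c3∈{4}] r3c3 has the single candidate 4, so r3c3=4.
Step 20. [r6c3∈{1}] only 1 remains possible at r6c3, so r6c3=1.
Step 21. [r8c9∈{3}] nothing but 3 survives at r8c9. So r8c9=3.
Step 22. [r5c7∈{3}] r5c7 is down to just 3, so r5c7=3.
Step 23. [r7c9∈{7}] only 7 remains possible at r7c9, so r7c9=7.
Step 24. [r1c1∈{9}] r1c1 has the single candidate 9. So r1c1=9.
Step 25. [r7c8∈{5}] r7c8 is down to just 5 ⇒ r7c8=5.
Step 26. [r1c9∈{4}] r1c9's peers cover all but 4 ⇒ r1c9=4.
Step 27. [r6c5∈{3}] only 3 remains possible at r6c5, so r6c5=3.
Step 28. [r2c2∈{3}] nothing but 3 survives at r2c2. So r2c2=3.
Step 29. [r3c6∈{5}] r3c6 is down to just 5 ⇒ r3c6=5.
Step 30. [r6c4∈{6}] r6c4's peers cover all but 6, so r6c4=6.
Step 31. [r9c1∈{3}] nothing but 3 survives at r9c1. So r9c1=3.
Step 32. [r2c7∈{8}] r2c7 is down to just 8 ⇒ r2c7=8.
Step 33. [r4c2∈{2}] r4c2 has the single candidate 2, so r4c2=2.
Step 34. [r4c9∈{8}] r4c9's peers cover all but 8, so r4c9=8.
Step 35. [r8c4∈{8}] r8c4's peers cover all but 8 ⇒ r8c4=8.
Step 36. [r7c3∈{8}] r7c3's peers cover all but 8 ⇒ r7c3=8.
Step 37. [r2c6∈{1}] nothing but 1 survives at r2c6. So r2c6=1.

Answer: 9 8 5 3 2 6 7 1 4 / 2 3 6 4 7 1 8 9 5 / 7 1 4 9 8 5 6 3 2 / 4 2 3 7 1 9 5 6 8 / 6 9 7 5 4 8 3 2 1 / 8 5 1 6 3 2 4 7 9 / 1 4 8 2 6 3 9 5 7 / 5 6 2 8 9 7 1 4 3 / 3 7 9 1 5 4 2 8 6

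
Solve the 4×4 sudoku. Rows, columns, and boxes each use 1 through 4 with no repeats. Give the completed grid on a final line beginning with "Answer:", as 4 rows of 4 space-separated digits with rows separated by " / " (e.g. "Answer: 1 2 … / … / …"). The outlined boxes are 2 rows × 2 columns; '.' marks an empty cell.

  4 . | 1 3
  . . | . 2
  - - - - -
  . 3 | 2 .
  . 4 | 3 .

Step 1. [r3c1∈{1}] r3c1's peers cover all but 1 ⇒ r3c1=1.
Step 2. [r4c1∈{2}] r4c1 is down to just 2 ⇒ r4c1=2.
Step 3. [r2c2∈{1}] only 1 remains possible at r2c2, so r2c2=1.
Step 4. [r4c4∈{1}] r4c4's peers cover all but 1. So r4c4=1.
Step 5. [r1c2∈{2}] r1c2 has the single candidate 2 ⇒ r1c2=2.
Step 6. [r2c3∈{4}] r2c3's peers cover all but 4. So r2c3=4.
Step 7. [r2c1∈{3}] nothing but 3 survives at r2c1, so r2c1=3.
Step 8. [r3c4∈{4}] only 4 remains possible at r3c4 ⇒ r3c4=4.

Answer: 4 2 1 3 / 3 1 4 2 / 1 3 2 4 / 2 4 3 1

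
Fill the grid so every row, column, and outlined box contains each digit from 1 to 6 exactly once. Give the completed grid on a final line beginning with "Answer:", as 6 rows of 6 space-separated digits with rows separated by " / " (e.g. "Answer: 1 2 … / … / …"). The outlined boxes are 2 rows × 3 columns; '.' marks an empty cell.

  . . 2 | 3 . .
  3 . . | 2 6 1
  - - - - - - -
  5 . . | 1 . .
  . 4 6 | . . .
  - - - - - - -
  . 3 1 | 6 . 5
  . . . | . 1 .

Step 1. [r3c2∈{2}] r3c2 is down to just 2, so r3c2=2.
Step 2. [r6c4∈{4}] r6c4 has the single candidate 4, so r6c4=4.
Step 3. [r2c2∈{5}] r2c2's peers cover all but 5. So r2c2=5.
Step 4. [r6c6∈{2,3}] across row 6, 3 lands solely at r6c6. So r6c6=3.
Step 5. [r4c5∈{2,3,5}] row 4 places 3 nowhere but r4c5. So r4c5=3.
Step 6. [r1c6∈{4}] only 4 remains possible at r1c6 ⇒ r1c6=4.
Step 7. [r1c2∈{1,6}] across col 2, 1 lands solely at r1c2, so r1c2=1.
Step 8. [r6c1∈{2,6}] r6c1 is the only open cell in row 6 admitting 2, so r6c1=2.
Step 9. [r6c3∈{5}] r6c3 is down to just 5. So r6c3=5.
Step 10. [r1c1∈{6}] nothing but 6 survives at r1c1 ⇒ r1c1=6.
Step 11. [r3c5∈{4}] nothing but 4 survives at r3c5. So r3c5=4.
Step 12. [r5c5∈{2}] only 2 remains possible at r5c5. So r5c5=2.
Step 13. [r4c6∈{2}] r4c6 is down to just 2 ⇒ r4c6=2.
Step 14. [r5c1∈{4}] only 4 remains possible at r5c1, so r5c1=4.
Step 15. [r3c3∈{3}] r3c3's peers cover all but 3. So r3c3=3.
Step 16. [r2c3∈{4}] nothing but 4 survives at r2c3 ⇒ r2c3=4.
Step 17. [r4c4∈{5}] r4c4's peers cover all but 5, so r4c4=5.
Step 18. [r1c5∈{5}] r1c5 is down to just 5, so r1c5=5.
Step 19. [r3c6∈{6}] r3c6 is down to just 6. So r3c6=6.
Step 20. [r4c1∈{1}] nothing but 1 survives at r4c1, so r4c1=1.
Step 21. [r6c2∈{6}] r6c2 has the single candidate 6. So r6c2=6.

Answer: 6 1 2 3 5 4 / 3 5 4 2 6 1 / 5 2 3 1 4 6 / 1 4 6 5 3 2 / 4 3 1 6 2 5 / 2 6 5 4 1 3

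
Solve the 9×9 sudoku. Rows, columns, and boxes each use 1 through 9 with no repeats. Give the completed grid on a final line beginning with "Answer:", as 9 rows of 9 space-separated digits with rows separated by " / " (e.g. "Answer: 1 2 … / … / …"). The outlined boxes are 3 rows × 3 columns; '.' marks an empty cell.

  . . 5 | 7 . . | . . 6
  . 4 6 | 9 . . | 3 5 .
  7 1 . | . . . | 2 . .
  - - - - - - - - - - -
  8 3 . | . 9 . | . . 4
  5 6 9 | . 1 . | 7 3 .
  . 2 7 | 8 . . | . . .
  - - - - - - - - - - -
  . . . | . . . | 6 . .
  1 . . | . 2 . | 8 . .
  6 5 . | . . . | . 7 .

Step 1. [r2c5∈{8}] nothing but 8 survives at r2c5. So r2c5=8.
Step 2. [r7c5∈{3,4,5,7}] across col 5, 7 lands solely at r7c5, so r7c5=7.
Step 3. [r2c1∈{2}] nothing but 2 survives at r2c1. So r2c1=2.
Step 4. [r1c6∈{1,2,3,4}] in row 1, 2 fits only at r1c6. So r1c6=2.
Step 5. [r5c6∈{4}] nothing but 4 survives at r5c6. So r5c6=4.
Step 6. [r2c6∈{1}] nothing but 1 survives at r2c6 ⇒ r2c6=1.
Step 7. [r5c4∈{2}] only 2 remains possible at r5c4. So r5c4=2.
Step 8. [r4c8∈{1,2,6}] r4c8 is the only open cell in row 4 admitting 2, so r4c8=2.
Step 9. [r6c8∈{1,6,9}] col 8 places 6 nowhere but r6c8 ⇒ r6c8=6.
Step 10. [r3c5∈{3,4,5,6}] across col 5, 6 lands solely at r3c5 ⇒ r3c5=6.
Step 11. [r6c5∈{3,5}] in col 5, 5 fits only at r6c5. So r6c5=5.
Step 12. [r6c6∈{3}] nothing but 3 survives at r6c6 ⇒ r6c6=3.
Step 13. [r3c6∈{5}] only 5 remains possible at r3c6. So r3c6=5.
Step 14. [r4c4∈{6}] r4c4 has the single candidate 6 ⇒ r4c4=6.
Step 15. [r4c7∈{1,5}] across row 4, 5 lands solely at r4c7. So r4c7=5.
Step 16. [r6c1∈{4}] r6c1's peers cover all but 4 ⇒ r6c1=4.
Step 17. [r5c9∈{8}] r5c9's peers cover all but 8. So r5c9=8.
Step 18. [r3c9∈{9}] r3c9 has the single candidate 9, so r3c9=9.
Step 19. [r6c9∈{1}] r6c9 has the single candidate 1. So r6c9=1.
Step 20. [r8c2∈{7,9}] 7 has one home in row 8: r8c2, so r8c2=7.
Step 21. [r6c7∈{9}] only 9 remains possible at r6c7, so r6c7=9.
Step 22. [r9c6∈{8,9}] r9c6 is the only open cell in row 9 admitting 9. So r9c6=9.
Step 23. [r9c3∈{2,3,4,8}] in row 9, 8 fits only at r9c3. So r9c3=8.
Step 24. [r3c3∈{3}] r3c3's peers cover all but 3. So r3c3=3.
Step 25. [r3c4∈{4}] nothing but 4 survives at r3c4 ⇒ r3c4=4.
Step 26. [r7c1∈{3,9}] in col 1, 3 fits only at r7c1, so r7c1=3.
Step 27. [r7c2∈{9}] only 9 remains possible at r7c2, so r7c2=9.
Step 28. [r9c9∈{2,3}] 2 has one home in row 9: r9c9. So r9c9=2.
Step 29. [r9c5∈{3,4}] across col 5, 4 lands solely at r9c5 ⇒ r9c5=4.
Step 30. [r9c7∈{1}] r9c7 has the single candidate 1. So r9c7=1.
Step 31. [r7c8∈{4}] r7c8 has the single candidate 4. So r7c8=4.
Step 32. [r8c9∈{3,5}] in col 9, 3 fits only at r8c9, so r8c9=3.
Step 33. [r8c4∈{5}] r8c4 is down to just 5. So r8c4=5.
Step 34. [r1c8∈{1,8}] across row 1, 1 lands solely at r1c8, so r1c8=1.
Step 35. [r3c8∈{8}] nothing but 8 survives at r3c8. So r3c8=8.
Step 36. [r7c3∈{2}] nothing but 2 survives at r7c3 ⇒ r7c3=2.
Step 37. [r1c1∈{9}] r1c1's peers cover all but 9, so r1c1=9.
Step 38. [r9c4∈{3}] r9c4 has the single candidate 3. So r9c4=3.
Step 39. [r7c9∈{5}] r7c9 has the single candidate 5. So r7c9=5.
Step 40. [r7c4∈{1}] nothing but 1 survives at r7c4 ⇒ r7c4=1.
Step 41. [r1c7∈{4}] r1c7 is down to just 4, so r1c7=4.
Step 42. [r4c6∈{7}] nothing but 7 survives at r4c6 ⇒ r4c6=7.
Step 43. [r7c6∈{8}] nothing but 8 survives at r7c6 ⇒ r7c6=8.
Step 44. [r2c9∈{7}] only 7 remains possible at r2c9 ⇒ r2c9=7.
Step 45. [r8c8∈{9}] r8c8 is down to just 9 ⇒ r8c8=9.
Step 46. [r1c5∈{3}] r1c5's peers cover all but 3 ⇒ r1c5=3.
Step 47. [r1c2∈{8}] r1c2 is down to just 8 ⇒ r1c2=8.
Step 48. [r4c3∈{1}] r4c3 has the single candidate 1. So r4c3=1.
Step 49. [r8c6∈{6}] r8c6 has the single candidate 6, so r8c6=6.
Step 50. [r8c3∈{4}] r8c3's peers cover all but 4, so r8c3=4.

Answer: 9 8 5 7 3 2 4 1 6 / 2 4 6 9 8 1 3 5 7 / 7 1 3 4 6 5 2 8 9 / 8 3 1 6 9 7 5 2 4 / 5 6 9 2 1 4 7 3 8 / 4 2 7 8 5 3 9 6 1 / 3 9 2 1 7 8 6 4 5 / 1 7 4 5 2 6 8 9 3 / 6 5 8 3 4 9 1 7 2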